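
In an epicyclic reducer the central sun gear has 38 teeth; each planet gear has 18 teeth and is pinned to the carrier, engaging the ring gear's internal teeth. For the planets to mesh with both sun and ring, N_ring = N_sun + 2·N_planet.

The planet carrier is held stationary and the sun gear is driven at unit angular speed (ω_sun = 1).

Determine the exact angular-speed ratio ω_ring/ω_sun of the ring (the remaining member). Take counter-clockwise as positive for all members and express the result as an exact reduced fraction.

N_ring = 38 + 2·18 = 74
38(ω_s−ω_c) = −74(ω_r−ω_c),  ω_c=0, ω_s=1
ω_r = 0 − (38/74)(1−0) = -19/37
ω_r/ω_s = -19/37

-19/37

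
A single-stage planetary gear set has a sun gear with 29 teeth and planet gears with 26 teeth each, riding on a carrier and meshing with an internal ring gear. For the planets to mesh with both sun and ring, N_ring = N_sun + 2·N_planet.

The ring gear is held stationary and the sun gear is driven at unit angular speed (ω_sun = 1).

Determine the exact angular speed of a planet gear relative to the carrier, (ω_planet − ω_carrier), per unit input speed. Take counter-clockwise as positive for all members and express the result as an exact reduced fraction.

-2349/2860

N_ring = 29 + 2·26 = 81
29(ω_s−ω_c) = −81(ω_r−ω_c),  ω_r=0, ω_s=1
29(1−ω_c) = −81(0−ω_c)  ⇒  110ω_c = 29  ⇒  ω_c = 29/110
sun–planet: 29·(1−29/110) = −26·(ω_p−ω_c)  ⇒  ω_p−ω_c = −(29/26)·(81/110) = -2349/2860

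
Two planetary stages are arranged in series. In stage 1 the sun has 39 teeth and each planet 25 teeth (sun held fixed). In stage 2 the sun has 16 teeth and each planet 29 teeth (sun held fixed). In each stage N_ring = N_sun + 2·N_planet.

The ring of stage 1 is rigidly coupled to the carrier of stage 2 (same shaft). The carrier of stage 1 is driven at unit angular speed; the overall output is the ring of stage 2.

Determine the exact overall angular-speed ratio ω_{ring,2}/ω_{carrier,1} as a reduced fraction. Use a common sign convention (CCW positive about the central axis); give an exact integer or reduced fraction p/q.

Stage 1: N_ring = 39 + 2·25 = 89
Stage 1: 39(ω_s−ω_c) = −89(ω_r−ω_c),  ω_s=0, ω_c=1
Stage 1: ω_r = 1 − (39/89)(0−1) = 128/89
  ⇒ ω_r¹/ω_c¹ = 128/89
Stage 2: N_ring = 16 + 2·29 = 74
Stage 2: 16(ω_s−ω_c) = −74(ω_r−ω_c),  ω_s=0, ω_c=1
Stage 2: ω_r = 1 − (16/74)(0−1) = 45/37
  ⇒ ω_r²/ω_c² = 45/37
Coupling ω_c² = ω_r¹ ⇒ overall = 128/89 × 45/37 = 5760/3293

5760/3293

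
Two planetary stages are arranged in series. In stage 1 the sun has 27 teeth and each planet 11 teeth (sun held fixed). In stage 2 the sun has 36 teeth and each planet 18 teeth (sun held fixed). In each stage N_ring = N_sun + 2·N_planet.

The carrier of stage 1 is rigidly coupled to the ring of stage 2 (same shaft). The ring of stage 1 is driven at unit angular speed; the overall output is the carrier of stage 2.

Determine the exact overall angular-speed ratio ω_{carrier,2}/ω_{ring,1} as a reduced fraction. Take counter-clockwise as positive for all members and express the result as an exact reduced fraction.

Stage 1: N_ring = 27 + 2·11 = 49
Stage 1: 27(ω_s−ω_c) = −49(ω_r−ω_c),  ω_s=0, ω_r=1
Stage 1: 27(0−ω_c) = −49(1−ω_c)  ⇒  76ω_c = 49  ⇒  ω_c = 49/76
  ⇒ ω_c¹/ω_r¹ = 49/76
Stage 2: N_ring = 36 + 2·18 = 72
Stage 2: 36(ω_s−ω_c) = −72(ω_r−ω_c),  ω_s=0, ω_r=1
Stage 2: 36(0−ω_c) = −72(1−ω_c)  ⇒  108ω_c = 72  ⇒  ω_c = 2/3
  ⇒ ω_c²/ω_r² = 2/3
Coupling ω_r² = ω_c¹ ⇒ overall = 49/76 × 2/3 = 49/114

49/114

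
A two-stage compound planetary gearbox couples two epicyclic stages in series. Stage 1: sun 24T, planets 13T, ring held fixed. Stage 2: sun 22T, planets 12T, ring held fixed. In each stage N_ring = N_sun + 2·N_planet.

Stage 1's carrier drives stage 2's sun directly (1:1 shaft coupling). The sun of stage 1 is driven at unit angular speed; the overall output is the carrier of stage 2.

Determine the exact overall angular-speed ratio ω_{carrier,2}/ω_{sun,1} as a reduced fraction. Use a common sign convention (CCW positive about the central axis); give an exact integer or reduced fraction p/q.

66/629

Stage 1: N_ring = 24 + 2·13 = 50
Stage 1: 24(ω_s−ω_c) = −50(ω_r−ω_c),  ω_r=0, ω_s=1
Stage 1: 24(1−ω_c) = −50(0−ω_c)  ⇒  74ω_c = 24  ⇒  ω_c = 12/37
  ⇒ ω_c¹/ω_s¹ = 12/37
Stage 2: N_ring = 22 + 2·12 = 46
Stage 2: 22(ω_s−ω_c) = −46(ω_r−ω_c),  ω_r=0, ω_s=1
Stage 2: 22(1−ω_c) = −46(0−ω_c)  ⇒  68ω_c = 22  ⇒  ω_c = 11/34
  ⇒ ω_c²/ω_s² = 11/34
Coupling ω_s² = ω_c¹ ⇒ overall = 12/37 × 11/34 = 66/629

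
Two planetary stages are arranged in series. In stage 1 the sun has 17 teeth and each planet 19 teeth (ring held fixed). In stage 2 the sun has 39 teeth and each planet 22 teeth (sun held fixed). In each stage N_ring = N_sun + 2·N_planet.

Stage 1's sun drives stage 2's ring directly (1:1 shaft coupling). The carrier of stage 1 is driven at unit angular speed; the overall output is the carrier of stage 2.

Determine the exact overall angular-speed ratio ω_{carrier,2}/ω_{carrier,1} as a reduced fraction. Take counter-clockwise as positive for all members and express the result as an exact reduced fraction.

2988/1037

Stage 1: N_ring = 17 + 2·19 = 55
Stage 1: 17(ω_s−ω_c) = −55(ω_r−ω_c),  ω_r=0, ω_c=1
Stage 1: ω_s = 1 − (55/17)(0−1) = 72/17
  ⇒ ω_s¹/ω_c¹ = 72/17
Stage 2: N_ring = 39 + 2·22 = 83
Stage 2: 39(ω_s−ω_c) = −83(ω_r−ω_c),  ω_s=0, ω_r=1
Stage 2: 39(0−ω_c) = −83(1−ω_c)  ⇒  122ω_c = 83  ⇒  ω_c = 83/122
  ⇒ ω_c²/ω_r² = 83/122
Coupling ω_r² = ω_s¹ ⇒ overall = 72/17 × 83/122 = 2988/1037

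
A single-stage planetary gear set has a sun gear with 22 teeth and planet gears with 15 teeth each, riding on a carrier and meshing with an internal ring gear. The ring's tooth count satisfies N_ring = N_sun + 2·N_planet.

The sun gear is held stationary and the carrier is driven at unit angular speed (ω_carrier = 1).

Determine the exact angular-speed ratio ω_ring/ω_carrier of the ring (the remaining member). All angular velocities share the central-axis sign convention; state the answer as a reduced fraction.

37/26

N_ring = 22 + 2·15 = 52
22(ω_s−ω_c) = −52(ω_r−ω_c),  ω_s=0, ω_c=1
ω_r = 1 − (22/52)(0−1) = 37/26
ω_r/ω_c = 37/26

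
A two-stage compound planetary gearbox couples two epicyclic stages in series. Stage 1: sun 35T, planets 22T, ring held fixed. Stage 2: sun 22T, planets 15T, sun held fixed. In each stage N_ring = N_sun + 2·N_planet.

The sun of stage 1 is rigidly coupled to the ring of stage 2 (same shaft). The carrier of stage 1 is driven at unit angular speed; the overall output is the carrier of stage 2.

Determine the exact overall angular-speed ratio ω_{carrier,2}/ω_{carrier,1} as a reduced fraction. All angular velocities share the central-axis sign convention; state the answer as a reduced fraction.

Stage 1: N_ring = 35 + 2·22 = 79
Stage 1: 35(ω_s−ω_c) = −79(ω_r−ω_c),  ω_r=0, ω_c=1
Stage 1: ω_s = 1 − (79/35)(0−1) = 114/35
  ⇒ ω_s¹/ω_c¹ = 114/35
Stage 2: N_ring = 22 + 2·15 = 52
Stage 2: 22(ω_s−ω_c) = −52(ω_r−ω_c),  ω_s=0, ω_r=1
Stage 2: 22(0−ω_c) = −52(1−ω_c)  ⇒  74ω_c = 52  ⇒  ω_c = 26/37
  ⇒ ω_c²/ω_r² = 26/37
Coupling ω_r² = ω_s¹ ⇒ overall = 114/35 × 26/37 = 2964/1295

2964/1295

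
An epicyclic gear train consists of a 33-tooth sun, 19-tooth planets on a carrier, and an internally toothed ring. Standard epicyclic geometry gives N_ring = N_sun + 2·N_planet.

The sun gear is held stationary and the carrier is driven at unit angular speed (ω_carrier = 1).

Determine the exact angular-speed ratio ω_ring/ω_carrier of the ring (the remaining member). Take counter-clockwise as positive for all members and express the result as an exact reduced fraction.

104/71

N_ring = 33 + 2·19 = 71
33(ω_s−ω_c) = −71(ω_r−ω_c),  ω_s=0, ω_c=1
ω_r = 1 − (33/71)(0−1) = 104/71
ω_r/ω_c = 104/71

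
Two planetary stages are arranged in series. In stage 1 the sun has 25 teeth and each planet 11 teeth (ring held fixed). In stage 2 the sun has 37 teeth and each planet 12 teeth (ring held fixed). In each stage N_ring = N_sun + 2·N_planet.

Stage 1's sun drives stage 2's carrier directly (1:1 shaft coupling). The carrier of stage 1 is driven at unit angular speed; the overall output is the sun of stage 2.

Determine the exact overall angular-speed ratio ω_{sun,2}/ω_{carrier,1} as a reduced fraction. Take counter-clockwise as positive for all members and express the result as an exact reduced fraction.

7056/925

Stage 1: N_ring = 25 + 2·11 = 47
Stage 1: 25(ω_s−ω_c) = −47(ω_r−ω_c),  ω_r=0, ω_c=1
Stage 1: ω_s = 1 − (47/25)(0−1) = 72/25
  ⇒ ω_s¹/ω_c¹ = 72/25
Stage 2: N_ring = 37 + 2·12 = 61
Stage 2: 37(ω_s−ω_c) = −61(ω_r−ω_c),  ω_r=0, ω_c=1
Stage 2: ω_s = 1 − (61/37)(0−1) = 98/37
  ⇒ ω_s²/ω_c² = 98/37
Coupling ω_c² = ω_s¹ ⇒ overall = 72/25 × 98/37 = 7056/925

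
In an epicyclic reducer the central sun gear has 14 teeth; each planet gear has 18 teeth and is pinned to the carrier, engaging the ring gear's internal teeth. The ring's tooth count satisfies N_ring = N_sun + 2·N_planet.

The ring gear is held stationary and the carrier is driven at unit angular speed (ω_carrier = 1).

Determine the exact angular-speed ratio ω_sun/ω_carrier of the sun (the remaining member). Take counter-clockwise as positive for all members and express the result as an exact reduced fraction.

32/7

N_ring = 14 + 2·18 = 50
14(ω_s−ω_c) = −50(ω_r−ω_c),  ω_r=0, ω_c=1
ω_s = 1 − (50/14)(0−1) = 32/7
ω_s/ω_c = 32/7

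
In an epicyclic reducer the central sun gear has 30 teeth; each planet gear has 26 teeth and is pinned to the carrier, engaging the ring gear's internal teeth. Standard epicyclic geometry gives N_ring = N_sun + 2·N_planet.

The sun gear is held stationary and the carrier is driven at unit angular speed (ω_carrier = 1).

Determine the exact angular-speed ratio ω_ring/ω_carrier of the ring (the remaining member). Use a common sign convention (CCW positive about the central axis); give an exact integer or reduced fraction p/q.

N_ring = 30 + 2·26 = 82
30(ω_s−ω_c) = −82(ω_r−ω_c),  ω_s=0, ω_c=1
ω_r = 1 − (30/82)(0−1) = 56/41
ω_r/ω_c = 56/41

56/41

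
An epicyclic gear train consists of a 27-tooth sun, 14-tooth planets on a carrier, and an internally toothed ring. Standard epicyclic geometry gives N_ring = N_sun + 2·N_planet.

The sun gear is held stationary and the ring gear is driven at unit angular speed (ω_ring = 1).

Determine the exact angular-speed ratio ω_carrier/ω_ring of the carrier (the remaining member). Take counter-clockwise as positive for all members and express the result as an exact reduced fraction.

N_ring = 27 + 2·14 = 55
27(ω_s−ω_c) = −55(ω_r−ω_c),  ω_s=0, ω_r=1
27(0−ω_c) = −55(1−ω_c)  ⇒  82ω_c = 55  ⇒  ω_c = 55/82
ω_c/ω_r = 55/82

55/82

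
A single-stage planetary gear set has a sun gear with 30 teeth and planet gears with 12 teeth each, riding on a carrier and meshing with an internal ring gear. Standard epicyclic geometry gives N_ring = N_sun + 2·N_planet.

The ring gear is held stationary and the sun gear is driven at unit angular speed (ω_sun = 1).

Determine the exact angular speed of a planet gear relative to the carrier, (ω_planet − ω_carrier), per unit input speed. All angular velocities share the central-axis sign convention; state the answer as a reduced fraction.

-45/28

N_ring = 30 + 2·12 = 54
30(ω_s−ω_c) = −54(ω_r−ω_c),  ω_r=0, ω_s=1
30(1−ω_c) = −54(0−ω_c)  ⇒  84ω_c = 30  ⇒  ω_c = 5/14
sun–planet: 30·(1−5/14) = −12·(ω_p−ω_c)  ⇒  ω_p−ω_c = −(30/12)·(9/14) = -45/28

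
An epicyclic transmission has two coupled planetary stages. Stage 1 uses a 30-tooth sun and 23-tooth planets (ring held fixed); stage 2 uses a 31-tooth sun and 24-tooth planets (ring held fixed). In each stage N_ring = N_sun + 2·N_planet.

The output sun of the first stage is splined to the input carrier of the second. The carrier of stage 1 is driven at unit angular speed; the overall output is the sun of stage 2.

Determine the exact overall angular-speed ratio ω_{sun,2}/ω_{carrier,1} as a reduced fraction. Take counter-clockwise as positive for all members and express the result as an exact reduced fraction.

Stage 1: N_ring = 30 + 2·23 = 76
Stage 1: 30(ω_s−ω_c) = −76(ω_r−ω_c),  ω_r=0, ω_c=1
Stage 1: ω_s = 1 − (76/30)(0−1) = 53/15
  ⇒ ω_s¹/ω_c¹ = 53/15
Stage 2: N_ring = 31 + 2·24 = 79
Stage 2: 31(ω_s−ω_c) = −79(ω_r−ω_c),  ω_r=0, ω_c=1
Stage 2: ω_s = 1 − (79/31)(0−1) = 110/31
  ⇒ ω_s²/ω_c² = 110/31
Coupling ω_c² = ω_s¹ ⇒ overall = 53/15 × 110/31 = 1166/93

1166/93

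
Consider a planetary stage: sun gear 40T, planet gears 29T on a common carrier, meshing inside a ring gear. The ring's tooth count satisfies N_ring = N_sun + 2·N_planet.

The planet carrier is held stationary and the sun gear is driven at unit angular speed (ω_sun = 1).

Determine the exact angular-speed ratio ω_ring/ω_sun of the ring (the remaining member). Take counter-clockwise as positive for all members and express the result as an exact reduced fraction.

-20/49

N_ring = 40 + 2·29 = 98
40(ω_s−ω_c) = −98(ω_r−ω_c),  ω_c=0, ω_s=1
ω_r = 0 − (40/98)(1−0) = -20/49
ω_r/ω_s = -20/49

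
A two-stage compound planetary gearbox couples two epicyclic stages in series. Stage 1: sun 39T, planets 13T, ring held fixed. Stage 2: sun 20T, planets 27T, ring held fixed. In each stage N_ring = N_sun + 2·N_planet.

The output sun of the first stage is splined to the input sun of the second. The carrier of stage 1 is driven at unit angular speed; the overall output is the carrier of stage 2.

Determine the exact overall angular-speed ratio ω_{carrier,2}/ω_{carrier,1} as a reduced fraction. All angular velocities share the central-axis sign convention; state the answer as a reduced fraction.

Stage 1: N_ring = 39 + 2·13 = 65
Stage 1: 39(ω_s−ω_c) = −65(ω_r−ω_c),  ω_r=0, ω_c=1
Stage 1: ω_s = 1 − (65/39)(0−1) = 8/3
  ⇒ ω_s¹/ω_c¹ = 8/3
Stage 2: N_ring = 20 + 2·27 = 74
Stage 2: 20(ω_s−ω_c) = −74(ω_r−ω_c),  ω_r=0, ω_s=1
Stage 2: 20(1−ω_c) = −74(0−ω_c)  ⇒  94ω_c = 20  ⇒  ω_c = 10/47
  ⇒ ω_c²/ω_s² = 10/47
Coupling ω_s² = ω_s¹ ⇒ overall = 8/3 × 10/47 = 80/141

80/141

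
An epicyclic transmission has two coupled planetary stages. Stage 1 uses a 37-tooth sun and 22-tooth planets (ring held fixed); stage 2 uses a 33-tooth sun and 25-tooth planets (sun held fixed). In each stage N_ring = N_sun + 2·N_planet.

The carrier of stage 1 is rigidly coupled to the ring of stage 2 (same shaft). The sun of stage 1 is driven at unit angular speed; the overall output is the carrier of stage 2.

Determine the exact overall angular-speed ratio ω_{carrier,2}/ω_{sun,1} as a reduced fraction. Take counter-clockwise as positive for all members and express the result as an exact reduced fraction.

Stage 1: N_ring = 37 + 2·22 = 81
Stage 1: 37(ω_s−ω_c) = −81(ω_r−ω_c),  ω_r=0, ω_s=1
Stage 1: 37(1−ω_c) = −81(0−ω_c)  ⇒  118ω_c = 37  ⇒  ω_c = 37/118
  ⇒ ω_c¹/ω_s¹ = 37/118
Stage 2: N_ring = 33 + 2·25 = 83
Stage 2: 33(ω_s−ω_c) = −83(ω_r−ω_c),  ω_s=0, ω_r=1
Stage 2: 33(0−ω_c) = −83(1−ω_c)  ⇒  116ω_c = 83  ⇒  ω_c = 83/116
  ⇒ ω_c²/ω_r² = 83/116
Coupling ω_r² = ω_c¹ ⇒ overall = 37/118 × 83/116 = 3071/13688

3071/13688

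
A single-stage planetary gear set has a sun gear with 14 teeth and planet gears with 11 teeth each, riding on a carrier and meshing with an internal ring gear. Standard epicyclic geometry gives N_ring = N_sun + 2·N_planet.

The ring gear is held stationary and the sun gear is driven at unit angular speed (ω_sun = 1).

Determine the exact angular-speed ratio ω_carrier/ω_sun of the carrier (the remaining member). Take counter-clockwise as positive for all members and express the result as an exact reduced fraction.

N_ring = 14 + 2·11 = 36
14(ω_s−ω_c) = −36(ω_r−ω_c),  ω_r=0, ω_s=1
14(1−ω_c) = −36(0−ω_c)  ⇒  50ω_c = 14  ⇒  ω_c = 7/25
ω_c/ω_s = 7/25

7/25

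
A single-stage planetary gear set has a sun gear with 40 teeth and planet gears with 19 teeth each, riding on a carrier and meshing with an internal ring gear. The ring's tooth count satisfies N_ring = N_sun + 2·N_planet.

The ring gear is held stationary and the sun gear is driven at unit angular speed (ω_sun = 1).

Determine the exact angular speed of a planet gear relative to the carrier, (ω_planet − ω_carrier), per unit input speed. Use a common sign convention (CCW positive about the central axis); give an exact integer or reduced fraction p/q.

-1560/1121

N_ring = 40 + 2·19 = 78
40(ω_s−ω_c) = −78(ω_r−ω_c),  ω_r=0, ω_s=1
40(1−ω_c) = −78(0−ω_c)  ⇒  118ω_c = 40  ⇒  ω_c = 20/59
sun–planet: 40·(1−20/59) = −19·(ω_p−ω_c)  ⇒  ω_p−ω_c = −(40/19)·(39/59) = -1560/1121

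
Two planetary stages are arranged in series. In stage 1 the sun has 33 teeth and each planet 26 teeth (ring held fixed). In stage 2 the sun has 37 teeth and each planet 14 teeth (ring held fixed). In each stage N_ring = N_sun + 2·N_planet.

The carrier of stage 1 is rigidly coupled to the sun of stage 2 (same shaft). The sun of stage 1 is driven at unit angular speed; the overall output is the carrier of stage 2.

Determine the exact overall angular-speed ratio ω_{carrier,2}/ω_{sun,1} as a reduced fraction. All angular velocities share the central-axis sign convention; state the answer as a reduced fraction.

Stage 1: N_ring = 33 + 2·26 = 85
Stage 1: 33(ω_s−ω_c) = −85(ω_r−ω_c),  ω_r=0, ω_s=1
Stage 1: 33(1−ω_c) = −85(0−ω_c)  ⇒  118ω_c = 33  ⇒  ω_c = 33/118
  ⇒ ω_c¹/ω_s¹ = 33/118
Stage 2: N_ring = 37 + 2·14 = 65
Stage 2: 37(ω_s−ω_c) = −65(ω_r−ω_c),  ω_r=0, ω_s=1
Stage 2: 37(1−ω_c) = −65(0−ω_c)  ⇒  102ω_c = 37  ⇒  ω_c = 37/102
  ⇒ ω_c²/ω_s² = 37/102
Coupling ω_s² = ω_c¹ ⇒ overall = 33/118 × 37/102 = 407/4012

407/4012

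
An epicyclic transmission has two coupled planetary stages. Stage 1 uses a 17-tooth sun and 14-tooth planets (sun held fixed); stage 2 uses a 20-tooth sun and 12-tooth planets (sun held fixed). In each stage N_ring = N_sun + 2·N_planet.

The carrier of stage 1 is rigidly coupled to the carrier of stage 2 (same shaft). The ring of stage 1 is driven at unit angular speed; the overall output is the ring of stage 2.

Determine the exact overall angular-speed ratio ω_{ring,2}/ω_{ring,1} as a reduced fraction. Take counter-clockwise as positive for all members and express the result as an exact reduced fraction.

Stage 1: N_ring = 17 + 2·14 = 45
Stage 1: 17(ω_s−ω_c) = −45(ω_r−ω_c),  ω_s=0, ω_r=1
Stage 1: 17(0−ω_c) = −45(1−ω_c)  ⇒  62ω_c = 45  ⇒  ω_c = 45/62
  ⇒ ω_c¹/ω_r¹ = 45/62
Stage 2: N_ring = 20 + 2·12 = 44
Stage 2: 20(ω_s−ω_c) = −44(ω_r−ω_c),  ω_s=0, ω_c=1
Stage 2: ω_r = 1 − (20/44)(0−1) = 16/11
  ⇒ ω_r²/ω_c² = 16/11
Coupling ω_c² = ω_c¹ ⇒ overall = 45/62 × 16/11 = 360/341

360/341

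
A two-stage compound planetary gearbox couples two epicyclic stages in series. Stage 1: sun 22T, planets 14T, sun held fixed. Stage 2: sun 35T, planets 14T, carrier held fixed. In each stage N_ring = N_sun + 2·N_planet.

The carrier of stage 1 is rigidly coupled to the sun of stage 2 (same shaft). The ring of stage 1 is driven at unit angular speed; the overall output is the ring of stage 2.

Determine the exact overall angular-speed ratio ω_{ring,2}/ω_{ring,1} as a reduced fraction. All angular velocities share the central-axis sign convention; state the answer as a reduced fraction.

Stage 1: N_ring = 22 + 2·14 = 50
Stage 1: 22(ω_s−ω_c) = −50(ω_r−ω_c),  ω_s=0, ω_r=1
Stage 1: 22(0−ω_c) = −50(1−ω_c)  ⇒  72ω_c = 50  ⇒  ω_c = 25/36
  ⇒ ω_c¹/ω_r¹ = 25/36
Stage 2: N_ring = 35 + 2·14 = 63
Stage 2: 35(ω_s−ω_c) = −63(ω_r−ω_c),  ω_c=0, ω_s=1
Stage 2: ω_r = 0 − (35/63)(1−0) = -5/9
  ⇒ ω_r²/ω_s² = -5/9
Coupling ω_s² = ω_c¹ ⇒ overall = 25/36 × -5/9 = -125/324

-125/324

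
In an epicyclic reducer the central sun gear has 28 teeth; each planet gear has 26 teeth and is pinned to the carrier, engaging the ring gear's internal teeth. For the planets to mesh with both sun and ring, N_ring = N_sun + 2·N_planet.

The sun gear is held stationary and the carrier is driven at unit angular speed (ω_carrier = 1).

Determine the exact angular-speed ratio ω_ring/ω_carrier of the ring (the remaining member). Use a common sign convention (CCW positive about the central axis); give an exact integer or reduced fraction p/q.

N_ring = 28 + 2·26 = 80
28(ω_s−ω_c) = −80(ω_r−ω_c),  ω_s=0, ω_c=1
ω_r = 1 − (28/80)(0−1) = 27/20
ω_r/ω_c = 27/20

27/20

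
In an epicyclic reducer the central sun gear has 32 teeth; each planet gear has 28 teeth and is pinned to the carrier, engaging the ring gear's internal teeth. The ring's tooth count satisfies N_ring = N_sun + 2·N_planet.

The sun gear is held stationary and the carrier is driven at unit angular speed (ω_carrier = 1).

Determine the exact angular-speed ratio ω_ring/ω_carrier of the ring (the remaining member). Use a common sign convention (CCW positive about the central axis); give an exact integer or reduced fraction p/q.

15/11

N_ring = 32 + 2·28 = 88
32(ω_s−ω_c) = −88(ω_r−ω_c),  ω_s=0, ω_c=1
ω_r = 1 − (32/88)(0−1) = 15/11
ω_r/ω_c = 15/11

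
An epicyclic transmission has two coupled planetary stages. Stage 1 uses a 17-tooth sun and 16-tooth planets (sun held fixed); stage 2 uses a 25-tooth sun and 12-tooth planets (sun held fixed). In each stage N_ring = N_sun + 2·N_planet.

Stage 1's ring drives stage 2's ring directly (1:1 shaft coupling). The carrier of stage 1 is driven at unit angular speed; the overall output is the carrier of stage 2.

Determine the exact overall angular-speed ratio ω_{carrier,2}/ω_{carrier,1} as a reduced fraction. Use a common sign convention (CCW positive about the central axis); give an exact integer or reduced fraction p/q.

33/37

Stage 1: N_ring = 17 + 2·16 = 49
Stage 1: 17(ω_s−ω_c) = −49(ω_r−ω_c),  ω_s=0, ω_c=1
Stage 1: ω_r = 1 − (17/49)(0−1) = 66/49
  ⇒ ω_r¹/ω_c¹ = 66/49
Stage 2: N_ring = 25 + 2·12 = 49
Stage 2: 25(ω_s−ω_c) = −49(ω_r−ω_c),  ω_s=0, ω_r=1
Stage 2: 25(0−ω_c) = −49(1−ω_c)  ⇒  74ω_c = 49  ⇒  ω_c = 49/74
  ⇒ ω_c²/ω_r² = 49/74
Coupling ω_r² = ω_r¹ ⇒ overall = 66/49 × 49/74 = 33/37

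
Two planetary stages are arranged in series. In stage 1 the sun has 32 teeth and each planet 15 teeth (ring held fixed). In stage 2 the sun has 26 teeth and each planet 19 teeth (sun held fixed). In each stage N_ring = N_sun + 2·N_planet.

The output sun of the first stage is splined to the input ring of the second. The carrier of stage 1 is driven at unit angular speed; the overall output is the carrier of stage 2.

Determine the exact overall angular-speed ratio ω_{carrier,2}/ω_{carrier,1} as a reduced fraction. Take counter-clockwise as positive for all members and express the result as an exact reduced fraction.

94/45

Stage 1: N_ring = 32 + 2·15 = 62
Stage 1: 32(ω_s−ω_c) = −62(ω_r−ω_c),  ω_r=0, ω_c=1
Stage 1: ω_s = 1 − (62/32)(0−1) = 47/16
  ⇒ ω_s¹/ω_c¹ = 47/16
Stage 2: N_ring = 26 + 2·19 = 64
Stage 2: 26(ω_s−ω_c) = −64(ω_r−ω_c),  ω_s=0, ω_r=1
Stage 2: 26(0−ω_c) = −64(1−ω_c)  ⇒  90ω_c = 64  ⇒  ω_c = 32/45
  ⇒ ω_c²/ω_r² = 32/45
Coupling ω_r² = ω_s¹ ⇒ overall = 47/16 × 32/45 = 94/45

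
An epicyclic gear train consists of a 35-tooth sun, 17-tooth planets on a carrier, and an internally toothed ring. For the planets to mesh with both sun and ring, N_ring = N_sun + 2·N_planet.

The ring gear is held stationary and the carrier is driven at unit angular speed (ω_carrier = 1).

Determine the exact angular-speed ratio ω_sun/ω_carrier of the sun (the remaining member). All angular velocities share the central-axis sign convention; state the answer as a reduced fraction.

104/35

N_ring = 35 + 2·17 = 69
35(ω_s−ω_c) = −69(ω_r−ω_c),  ω_r=0, ω_c=1
ω_s = 1 − (69/35)(0−1) = 104/35
ω_s/ω_c = 104/35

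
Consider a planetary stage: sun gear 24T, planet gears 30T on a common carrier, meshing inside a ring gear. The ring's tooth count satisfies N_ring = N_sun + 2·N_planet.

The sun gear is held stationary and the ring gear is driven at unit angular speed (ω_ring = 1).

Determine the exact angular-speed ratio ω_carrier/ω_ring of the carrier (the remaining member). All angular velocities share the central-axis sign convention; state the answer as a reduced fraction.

N_ring = 24 + 2·30 = 84
24(ω_s−ω_c) = −84(ω_r−ω_c),  ω_s=0, ω_r=1
24(0−ω_c) = −84(1−ω_c)  ⇒  108ω_c = 84  ⇒  ω_c = 7/9
ω_c/ω_r = 7/9

7/9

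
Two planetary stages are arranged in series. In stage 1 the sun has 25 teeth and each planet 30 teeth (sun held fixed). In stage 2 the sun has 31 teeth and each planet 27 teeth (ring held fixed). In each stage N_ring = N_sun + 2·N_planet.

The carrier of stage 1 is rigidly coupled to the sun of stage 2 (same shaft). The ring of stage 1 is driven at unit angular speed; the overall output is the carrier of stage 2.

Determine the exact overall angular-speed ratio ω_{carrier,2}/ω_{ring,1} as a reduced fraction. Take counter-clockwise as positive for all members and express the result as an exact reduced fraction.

Stage 1: N_ring = 25 + 2·30 = 85
Stage 1: 25(ω_s−ω_c) = −85(ω_r−ω_c),  ω_s=0, ω_r=1
Stage 1: 25(0−ω_c) = −85(1−ω_c)  ⇒  110ω_c = 85  ⇒  ω_c = 17/22
  ⇒ ω_c¹/ω_r¹ = 17/22
Stage 2: N_ring = 31 + 2·27 = 85
Stage 2: 31(ω_s−ω_c) = −85(ω_r−ω_c),  ω_r=0, ω_s=1
Stage 2: 31(1−ω_c) = −85(0−ω_c)  ⇒  116ω_c = 31  ⇒  ω_c = 31/116
  ⇒ ω_c²/ω_s² = 31/116
Coupling ω_s² = ω_c¹ ⇒ overall = 17/22 × 31/116 = 527/2552

527/2552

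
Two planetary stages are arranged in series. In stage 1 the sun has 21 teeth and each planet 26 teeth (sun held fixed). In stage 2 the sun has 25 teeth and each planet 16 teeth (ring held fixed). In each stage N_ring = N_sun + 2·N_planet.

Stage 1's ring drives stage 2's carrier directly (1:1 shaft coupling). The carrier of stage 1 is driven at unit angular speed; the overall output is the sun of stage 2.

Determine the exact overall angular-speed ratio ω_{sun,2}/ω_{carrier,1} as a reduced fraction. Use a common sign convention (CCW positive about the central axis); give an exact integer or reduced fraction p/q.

7708/1825

Stage 1: N_ring = 21 + 2·26 = 73
Stage 1: 21(ω_s−ω_c) = −73(ω_r−ω_c),  ω_s=0, ω_c=1
Stage 1: ω_r = 1 − (21/73)(0−1) = 94/73
  ⇒ ω_r¹/ω_c¹ = 94/73
Stage 2: N_ring = 25 + 2·16 = 57
Stage 2: 25(ω_s−ω_c) = −57(ω_r−ω_c),  ω_r=0, ω_c=1
Stage 2: ω_s = 1 − (57/25)(0−1) = 82/25
  ⇒ ω_s²/ω_c² = 82/25
Coupling ω_c² = ω_r¹ ⇒ overall = 94/73 × 82/25 = 7708/1825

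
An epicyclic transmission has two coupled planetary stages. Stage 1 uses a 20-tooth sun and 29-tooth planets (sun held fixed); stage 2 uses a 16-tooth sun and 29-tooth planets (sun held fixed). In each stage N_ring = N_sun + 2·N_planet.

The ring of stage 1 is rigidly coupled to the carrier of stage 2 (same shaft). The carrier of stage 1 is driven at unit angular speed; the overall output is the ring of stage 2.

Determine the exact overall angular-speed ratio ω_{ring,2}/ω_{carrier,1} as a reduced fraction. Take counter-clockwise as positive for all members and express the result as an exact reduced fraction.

Stage 1: N_ring = 20 + 2·29 = 78
Stage 1: 20(ω_s−ω_c) = −78(ω_r−ω_c),  ω_s=0, ω_c=1
Stage 1: ω_r = 1 − (20/78)(0−1) = 49/39
  ⇒ ω_r¹/ω_c¹ = 49/39
Stage 2: N_ring = 16 + 2·29 = 74
Stage 2: 16(ω_s−ω_c) = −74(ω_r−ω_c),  ω_s=0, ω_c=1
Stage 2: ω_r = 1 − (16/74)(0−1) = 45/37
  ⇒ ω_r²/ω_c² = 45/37
Coupling ω_c² = ω_r¹ ⇒ overall = 49/39 × 45/37 = 735/481

735/481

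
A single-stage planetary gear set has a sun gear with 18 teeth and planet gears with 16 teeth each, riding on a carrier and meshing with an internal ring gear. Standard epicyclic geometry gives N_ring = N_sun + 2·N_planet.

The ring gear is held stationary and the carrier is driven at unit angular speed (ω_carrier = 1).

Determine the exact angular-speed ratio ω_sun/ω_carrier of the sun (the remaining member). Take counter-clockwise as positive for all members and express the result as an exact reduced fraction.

N_ring = 18 + 2·16 = 50
18(ω_s−ω_c) = −50(ω_r−ω_c),  ω_r=0, ω_c=1
ω_s = 1 − (50/18)(0−1) = 34/9
ω_s/ω_c = 34/9

34/9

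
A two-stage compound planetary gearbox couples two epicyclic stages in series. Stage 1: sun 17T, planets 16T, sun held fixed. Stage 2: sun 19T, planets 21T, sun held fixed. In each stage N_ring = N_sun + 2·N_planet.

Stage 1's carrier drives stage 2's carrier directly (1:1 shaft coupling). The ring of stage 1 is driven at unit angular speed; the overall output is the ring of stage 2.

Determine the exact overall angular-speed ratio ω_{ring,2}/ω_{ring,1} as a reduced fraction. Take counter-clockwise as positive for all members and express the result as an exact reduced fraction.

1960/2013

Stage 1: N_ring = 17 + 2·16 = 49
Stage 1: 17(ω_s−ω_c) = −49(ω_r−ω_c),  ω_s=0, ω_r=1
Stage 1: 17(0−ω_c) = −49(1−ω_c)  ⇒  66ω_c = 49  ⇒  ω_c = 49/66
  ⇒ ω_c¹/ω_r¹ = 49/66
Stage 2: N_ring = 19 + 2·21 = 61
Stage 2: 19(ω_s−ω_c) = −61(ω_r−ω_c),  ω_s=0, ω_c=1
Stage 2: ω_r = 1 − (19/61)(0−1) = 80/61
  ⇒ ω_r²/ω_c² = 80/61
Coupling ω_c² = ω_c¹ ⇒ overall = 49/66 × 80/61 = 1960/2013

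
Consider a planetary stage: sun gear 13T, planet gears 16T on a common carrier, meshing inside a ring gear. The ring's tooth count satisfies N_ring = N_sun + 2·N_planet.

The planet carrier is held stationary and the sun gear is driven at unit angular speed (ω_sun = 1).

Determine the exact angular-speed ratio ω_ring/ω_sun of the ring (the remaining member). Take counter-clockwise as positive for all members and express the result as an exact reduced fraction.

N_ring = 13 + 2·16 = 45
13(ω_s−ω_c) = −45(ω_r−ω_c),  ω_c=0, ω_s=1
ω_r = 0 − (13/45)(1−0) = -13/45
ω_r/ω_s = -13/45

-13/45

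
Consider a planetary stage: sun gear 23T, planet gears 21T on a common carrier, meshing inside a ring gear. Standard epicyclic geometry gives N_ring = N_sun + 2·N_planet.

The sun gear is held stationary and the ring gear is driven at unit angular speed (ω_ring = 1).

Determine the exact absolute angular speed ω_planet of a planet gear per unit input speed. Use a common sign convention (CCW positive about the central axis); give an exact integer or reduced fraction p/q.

65/42

N_ring = 23 + 2·21 = 65
23(ω_s−ω_c) = −65(ω_r−ω_c),  ω_s=0, ω_r=1
23(0−ω_c) = −65(1−ω_c)  ⇒  88ω_c = 65  ⇒  ω_c = 65/88
sun–planet: 23·(0−65/88) = −21·(ω_p−ω_c)  ⇒  ω_p−ω_c = −(23/21)·(-65/88) = 1495/1848
ω_p = 65/88 + 1495/1848 = 65/42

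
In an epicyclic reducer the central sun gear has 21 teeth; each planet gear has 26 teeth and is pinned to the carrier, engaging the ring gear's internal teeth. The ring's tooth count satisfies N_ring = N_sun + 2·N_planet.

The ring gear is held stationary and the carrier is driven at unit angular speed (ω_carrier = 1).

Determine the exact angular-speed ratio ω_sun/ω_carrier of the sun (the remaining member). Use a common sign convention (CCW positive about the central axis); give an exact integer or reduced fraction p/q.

N_ring = 21 + 2·26 = 73
21(ω_s−ω_c) = −73(ω_r−ω_c),  ω_r=0, ω_c=1
ω_s = 1 − (73/21)(0−1) = 94/21
ω_s/ω_c = 94/21

94/21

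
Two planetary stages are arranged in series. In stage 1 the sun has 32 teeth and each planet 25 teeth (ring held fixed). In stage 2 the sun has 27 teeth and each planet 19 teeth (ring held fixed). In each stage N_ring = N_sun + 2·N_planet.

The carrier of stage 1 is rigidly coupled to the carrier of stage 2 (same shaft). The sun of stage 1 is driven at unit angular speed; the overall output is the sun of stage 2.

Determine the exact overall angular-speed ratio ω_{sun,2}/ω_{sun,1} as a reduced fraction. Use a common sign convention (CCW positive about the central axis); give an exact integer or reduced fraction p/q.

1472/1539

Stage 1: N_ring = 32 + 2·25 = 82
Stage 1: 32(ω_s−ω_c) = −82(ω_r−ω_c),  ω_r=0, ω_s=1
Stage 1: 32(1−ω_c) = −82(0−ω_c)  ⇒  114ω_c = 32  ⇒  ω_c = 16/57
  ⇒ ω_c¹/ω_s¹ = 16/57
Stage 2: N_ring = 27 + 2·19 = 65
Stage 2: 27(ω_s−ω_c) = −65(ω_r−ω_c),  ω_r=0, ω_c=1
Stage 2: ω_s = 1 − (65/27)(0−1) = 92/27
  ⇒ ω_s²/ω_c² = 92/27
Coupling ω_c² = ω_c¹ ⇒ overall = 16/57 × 92/27 = 1472/1539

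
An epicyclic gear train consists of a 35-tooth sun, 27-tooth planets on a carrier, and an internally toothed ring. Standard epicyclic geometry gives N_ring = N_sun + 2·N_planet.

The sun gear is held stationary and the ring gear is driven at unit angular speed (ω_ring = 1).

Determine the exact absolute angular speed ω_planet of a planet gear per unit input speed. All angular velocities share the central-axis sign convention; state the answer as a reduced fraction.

89/54

N_ring = 35 + 2·27 = 89
35(ω_s−ω_c) = −89(ω_r−ω_c),  ω_s=0, ω_r=1
35(0−ω_c) = −89(1−ω_c)  ⇒  124ω_c = 89  ⇒  ω_c = 89/124
sun–planet: 35·(0−89/124) = −27·(ω_p−ω_c)  ⇒  ω_p−ω_c = −(35/27)·(-89/124) = 3115/3348
ω_p = 89/124 + 3115/3348 = 89/54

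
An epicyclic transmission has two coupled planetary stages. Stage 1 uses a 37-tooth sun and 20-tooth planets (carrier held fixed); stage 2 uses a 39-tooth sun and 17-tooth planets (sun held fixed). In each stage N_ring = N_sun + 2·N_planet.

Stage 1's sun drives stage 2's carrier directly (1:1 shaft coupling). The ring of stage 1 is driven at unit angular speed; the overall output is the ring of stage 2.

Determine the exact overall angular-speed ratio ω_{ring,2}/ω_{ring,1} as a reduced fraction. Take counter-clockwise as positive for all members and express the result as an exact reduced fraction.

-8624/2701

Stage 1: N_ring = 37 + 2·20 = 77
Stage 1: 37(ω_s−ω_c) = −77(ω_r−ω_c),  ω_c=0, ω_r=1
Stage 1: ω_s = 0 − (77/37)(1−0) = -77/37
  ⇒ ω_s¹/ω_r¹ = -77/37
Stage 2: N_ring = 39 + 2·17 = 73
Stage 2: 39(ω_s−ω_c) = −73(ω_r−ω_c),  ω_s=0, ω_c=1
Stage 2: ω_r = 1 − (39/73)(0−1) = 112/73
  ⇒ ω_r²/ω_c² = 112/73
Coupling ω_c² = ω_s¹ ⇒ overall = -77/37 × 112/73 = -8624/2701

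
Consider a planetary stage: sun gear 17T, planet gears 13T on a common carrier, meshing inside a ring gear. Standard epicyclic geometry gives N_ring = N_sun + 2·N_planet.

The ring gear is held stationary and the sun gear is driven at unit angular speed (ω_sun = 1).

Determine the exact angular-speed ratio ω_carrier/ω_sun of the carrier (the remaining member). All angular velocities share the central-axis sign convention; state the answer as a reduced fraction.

N_ring = 17 + 2·13 = 43
17(ω_s−ω_c) = −43(ω_r−ω_c),  ω_r=0, ω_s=1
17(1−ω_c) = −43(0−ω_c)  ⇒  60ω_c = 17  ⇒  ω_c = 17/60
ω_c/ω_s = 17/60

17/60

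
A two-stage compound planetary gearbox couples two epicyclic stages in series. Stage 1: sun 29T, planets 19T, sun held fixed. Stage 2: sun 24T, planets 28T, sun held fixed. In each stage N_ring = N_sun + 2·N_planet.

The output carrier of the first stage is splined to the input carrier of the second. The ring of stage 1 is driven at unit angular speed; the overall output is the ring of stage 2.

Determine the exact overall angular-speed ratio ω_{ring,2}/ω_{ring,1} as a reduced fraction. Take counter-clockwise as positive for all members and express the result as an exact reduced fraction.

Stage 1: N_ring = 29 + 2·19 = 67
Stage 1: 29(ω_s−ω_c) = −67(ω_r−ω_c),  ω_s=0, ω_r=1
Stage 1: 29(0−ω_c) = −67(1−ω_c)  ⇒  96ω_c = 67  ⇒  ω_c = 67/96
  ⇒ ω_c¹/ω_r¹ = 67/96
Stage 2: N_ring = 24 + 2·28 = 80
Stage 2: 24(ω_s−ω_c) = −80(ω_r−ω_c),  ω_s=0, ω_c=1
Stage 2: ω_r = 1 − (24/80)(0−1) = 13/10
  ⇒ ω_r²/ω_c² = 13/10
Coupling ω_c² = ω_c¹ ⇒ overall = 67/96 × 13/10 = 871/960

871/960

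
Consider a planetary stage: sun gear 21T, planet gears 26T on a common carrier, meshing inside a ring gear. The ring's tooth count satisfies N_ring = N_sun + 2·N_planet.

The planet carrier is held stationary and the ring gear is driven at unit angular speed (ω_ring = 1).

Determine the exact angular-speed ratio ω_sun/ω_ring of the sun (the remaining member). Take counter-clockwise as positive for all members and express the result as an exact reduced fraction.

-73/21

N_ring = 21 + 2·26 = 73
21(ω_s−ω_c) = −73(ω_r−ω_c),  ω_c=0, ω_r=1
ω_s = 0 − (73/21)(1−0) = -73/21
ω_s/ω_r = -73/21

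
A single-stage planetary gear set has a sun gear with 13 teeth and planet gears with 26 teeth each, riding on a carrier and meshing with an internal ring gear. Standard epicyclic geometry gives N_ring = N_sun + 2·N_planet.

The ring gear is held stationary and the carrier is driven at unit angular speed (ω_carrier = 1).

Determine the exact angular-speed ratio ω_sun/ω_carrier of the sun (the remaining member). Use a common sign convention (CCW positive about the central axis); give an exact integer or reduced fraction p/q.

6

N_ring = 13 + 2·26 = 65
13(ω_s−ω_c) = −65(ω_r−ω_c),  ω_r=0, ω_c=1
ω_s = 1 − (65/13)(0−1) = 6
ω_s/ω_c = 6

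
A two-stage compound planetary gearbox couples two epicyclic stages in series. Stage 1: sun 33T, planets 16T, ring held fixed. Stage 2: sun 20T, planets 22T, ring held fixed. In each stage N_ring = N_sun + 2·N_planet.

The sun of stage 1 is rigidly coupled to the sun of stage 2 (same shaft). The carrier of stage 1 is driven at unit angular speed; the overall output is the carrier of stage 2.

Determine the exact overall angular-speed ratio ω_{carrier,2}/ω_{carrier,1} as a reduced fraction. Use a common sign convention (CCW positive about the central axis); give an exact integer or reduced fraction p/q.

70/99

Stage 1: N_ring = 33 + 2·16 = 65
Stage 1: 33(ω_s−ω_c) = −65(ω_r−ω_c),  ω_r=0, ω_c=1
Stage 1: ω_s = 1 − (65/33)(0−1) = 98/33
  ⇒ ω_s¹/ω_c¹ = 98/33
Stage 2: N_ring = 20 + 2·22 = 64
Stage 2: 20(ω_s−ω_c) = −64(ω_r−ω_c),  ω_r=0, ω_s=1
Stage 2: 20(1−ω_c) = −64(0−ω_c)  ⇒  84ω_c = 20  ⇒  ω_c = 5/21
  ⇒ ω_c²/ω_s² = 5/21
Coupling ω_s² = ω_s¹ ⇒ overall = 98/33 × 5/21 = 70/99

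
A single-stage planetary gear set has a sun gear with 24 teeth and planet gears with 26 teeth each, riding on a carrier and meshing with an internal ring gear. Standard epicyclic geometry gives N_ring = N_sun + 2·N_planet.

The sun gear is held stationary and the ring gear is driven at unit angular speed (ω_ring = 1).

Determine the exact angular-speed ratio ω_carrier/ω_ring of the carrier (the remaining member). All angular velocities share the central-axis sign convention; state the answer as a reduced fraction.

19/25

N_ring = 24 + 2·26 = 76
24(ω_s−ω_c) = −76(ω_r−ω_c),  ω_s=0, ω_r=1
24(0−ω_c) = −76(1−ω_c)  ⇒  100ω_c = 76  ⇒  ω_c = 19/25
ω_c/ω_r = 19/25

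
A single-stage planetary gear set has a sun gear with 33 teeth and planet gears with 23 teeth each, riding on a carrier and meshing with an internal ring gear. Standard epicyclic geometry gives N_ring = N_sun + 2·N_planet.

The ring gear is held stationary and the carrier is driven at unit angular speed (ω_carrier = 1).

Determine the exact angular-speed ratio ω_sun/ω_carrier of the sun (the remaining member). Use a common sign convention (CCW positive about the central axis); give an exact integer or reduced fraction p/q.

112/33

N_ring = 33 + 2·23 = 79
33(ω_s−ω_c) = −79(ω_r−ω_c),  ω_r=0, ω_c=1
ω_s = 1 − (79/33)(0−1) = 112/33
ω_s/ω_c = 112/33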